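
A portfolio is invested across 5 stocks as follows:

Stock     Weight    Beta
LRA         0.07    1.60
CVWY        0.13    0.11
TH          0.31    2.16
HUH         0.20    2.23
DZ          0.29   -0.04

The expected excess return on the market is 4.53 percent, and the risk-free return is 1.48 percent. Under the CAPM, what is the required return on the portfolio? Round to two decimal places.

7.05%

β_P = Σ w_i β_i = 0.07×1.60 + 0.13×0.11 + 0.31×2.16 + 0.20×2.23 + 0.29×-0.04 = 1.2303
E(R_P) = R_f + β_P × MRP = 1.48% + 1.2303 × 4.53% = 7.05%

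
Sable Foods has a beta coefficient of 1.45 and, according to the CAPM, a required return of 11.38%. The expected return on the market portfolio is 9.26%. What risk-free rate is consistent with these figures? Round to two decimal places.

4.55%

E(R) = R_f + β(E(R_m) − R_f) = R_f(1 − β) + β·E(R_m)
11.38% = R_f × (1 − 1.45) + 1.45 × 9.26%
11.38% = R_f × -0.45 + 13.4270%
R_f = (11.38% − 13.4270%) / -0.45 = 4.55%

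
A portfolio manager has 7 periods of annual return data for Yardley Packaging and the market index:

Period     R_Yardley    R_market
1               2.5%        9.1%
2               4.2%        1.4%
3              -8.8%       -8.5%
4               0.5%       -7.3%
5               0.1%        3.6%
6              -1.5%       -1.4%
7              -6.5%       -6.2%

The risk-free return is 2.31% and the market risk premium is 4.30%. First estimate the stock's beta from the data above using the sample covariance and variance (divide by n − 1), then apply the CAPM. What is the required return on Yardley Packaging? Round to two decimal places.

Mean R_i = (2.5 + 4.2 − 8.8 + 0.5 + 0.1 − 1.5 − 6.5) / 7 = -1.3571%
Mean R_m = (9.1 + 1.4 − 8.5 − 7.3 + 3.6 − 1.4 − 6.2) / 7 = -1.3286%
Σ(R_i − R̄_i)(R_m − R̄_m) = 129.9186  ⇒  Cov = 129.9186 / 6 = 21.6531
Σ(R_m − R̄_m)² = 251.3143  ⇒  Var(R_m) = 251.3143 / 6 = 41.8857
β = Cov / Var(R_m) = 21.6531 / 41.8857 = 0.5170
E(R) = R_f + β × MRP = 2.31% + 0.5170 × 4.30% = 4.53%

4.53%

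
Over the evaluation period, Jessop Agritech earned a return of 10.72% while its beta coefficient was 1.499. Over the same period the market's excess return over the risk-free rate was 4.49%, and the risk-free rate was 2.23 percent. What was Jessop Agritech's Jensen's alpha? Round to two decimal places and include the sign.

+1.76%

CAPM benchmark = R_f + β(R_m − R_f) = 2.23% + 1.499 × 4.49% = 8.96051%
α = actual − benchmark = 10.72% − 8.96051% = +1.76%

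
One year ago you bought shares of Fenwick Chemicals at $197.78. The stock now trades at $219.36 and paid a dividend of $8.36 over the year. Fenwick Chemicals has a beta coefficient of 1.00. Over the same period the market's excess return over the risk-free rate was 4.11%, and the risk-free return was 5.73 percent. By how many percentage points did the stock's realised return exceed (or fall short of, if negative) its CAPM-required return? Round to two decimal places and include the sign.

+5.30%

Realised HPR = (P1 + D1 − P0) / P0 = (219.36 + 8.36 − 197.78) / 197.78 = 29.94 / 197.78 = 15.1380%
CAPM required = R_f + β·MRP = 5.73% + 1.00 × 4.11% = 9.8400%
α = realised − required = 15.1380% − 9.8400% = +5.30%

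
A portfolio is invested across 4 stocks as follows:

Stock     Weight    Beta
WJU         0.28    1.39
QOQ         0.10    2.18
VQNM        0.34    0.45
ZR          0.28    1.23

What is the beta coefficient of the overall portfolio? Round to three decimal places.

1.105

β_P = Σ w_i β_i = 0.28×1.39 + 0.10×2.18 + 0.34×0.45 + 0.28×1.23 = 1.1046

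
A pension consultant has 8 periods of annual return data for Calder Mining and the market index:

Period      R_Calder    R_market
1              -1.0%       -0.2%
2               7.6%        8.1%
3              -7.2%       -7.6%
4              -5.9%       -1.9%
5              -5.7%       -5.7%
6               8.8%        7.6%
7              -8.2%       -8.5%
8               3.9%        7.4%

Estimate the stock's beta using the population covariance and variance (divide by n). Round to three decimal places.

0.944

Mean R_i = (-1.0 + 7.6 − 7.2 − 5.9 − 5.7 + 8.8 − 8.2 + 3.9) / 8 = -0.9625%
Mean R_m = (-0.2 + 8.1 − 7.6 − 1.9 − 5.7 + 7.6 − 8.5 + 7.4) / 8 = -0.1000%
Σ(R_i − R̄_i)(R_m − R̄_m) = 324.8500  ⇒  Cov = 324.8500 / 8 = 40.6063
Σ(R_m − R̄_m)² = 344.2000  ⇒  Var(R_m) = 344.2000 / 8 = 43.0250
β = Cov / Var(R_m) = 40.6063 / 43.0250 = 0.9438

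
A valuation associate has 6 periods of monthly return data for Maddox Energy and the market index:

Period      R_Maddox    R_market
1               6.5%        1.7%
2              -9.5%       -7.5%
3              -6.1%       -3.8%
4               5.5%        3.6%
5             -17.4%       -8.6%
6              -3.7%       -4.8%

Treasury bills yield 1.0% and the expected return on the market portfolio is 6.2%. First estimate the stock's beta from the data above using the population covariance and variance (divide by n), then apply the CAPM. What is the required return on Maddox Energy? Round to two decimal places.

Mean R_i = (6.5 − 9.5 − 6.1 + 5.5 − 17.4 − 3.7) / 6 = -4.1167%
Mean R_m = (1.7 − 7.5 − 3.8 + 3.6 − 8.6 − 4.8) / 6 = -3.2333%
Σ(R_i − R̄_i)(R_m − R̄_m) = 212.8167  ⇒  Cov = 212.8167 / 6 = 35.4695
Σ(R_m − R̄_m)² = 120.8133  ⇒  Var(R_m) = 120.8133 / 6 = 20.1356
β = Cov / Var(R_m) = 35.4695 / 20.1356 = 1.7615
MRP = 6.2% − 1.0% = 5.20%
E(R) = R_f + β × MRP = 1.0% + 1.7615 × 5.2% = 10.16%

10.16%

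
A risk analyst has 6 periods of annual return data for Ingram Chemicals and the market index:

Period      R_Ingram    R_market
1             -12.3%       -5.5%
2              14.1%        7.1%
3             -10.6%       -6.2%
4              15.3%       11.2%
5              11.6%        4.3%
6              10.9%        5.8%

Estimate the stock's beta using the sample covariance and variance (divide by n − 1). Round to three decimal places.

1.748

Mean R_i = (-12.3 + 14.1 − 10.6 + 15.3 + 11.6 + 10.9) / 6 = 4.8333%
Mean R_m = (-5.5 + 7.1 − 6.2 + 11.2 + 4.3 + 5.8) / 6 = 2.7833%
Σ(R_i − R̄_i)(R_m − R̄_m) = 437.2233  ⇒  Cov = 437.2233 / 5 = 87.4447
Σ(R_m − R̄_m)² = 250.1883  ⇒  Var(R_m) = 250.1883 / 5 = 50.0377
β = Cov / Var(R_m) = 87.4447 / 50.0377 = 1.7476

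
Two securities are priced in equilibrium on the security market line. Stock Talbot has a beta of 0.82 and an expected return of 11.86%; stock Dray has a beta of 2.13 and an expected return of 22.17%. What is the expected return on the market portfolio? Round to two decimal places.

Both satisfy E(R) = R_f + β·MRP, so the slope of the SML is
MRP = (22.17% − 11.86%) / (2.13 − 0.82) = 10.31% / 1.31 = 7.8702%
R_f = E(R_Talbot) − β_Talbot·MRP = 11.86% − 0.82 × 7.8702% = 5.4064%
E(R_m) = R_f + MRP = 5.4064% + 7.8702% = 13.28%

13.28%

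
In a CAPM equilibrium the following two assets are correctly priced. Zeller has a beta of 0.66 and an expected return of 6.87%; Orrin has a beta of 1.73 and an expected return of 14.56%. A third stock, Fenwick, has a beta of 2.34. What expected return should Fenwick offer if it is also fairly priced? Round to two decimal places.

MRP (SML slope) = (14.56% − 6.87%) / (1.73 − 0.66) = 7.69% / 1.07 = 7.1869%
R_f (intercept) = 6.87% − 0.66 × 7.1869% = 2.1266%
E(R_Fenwick) = R_f + β × MRP = 2.1266% + 2.34 × 7.1869% = 18.94%

18.94%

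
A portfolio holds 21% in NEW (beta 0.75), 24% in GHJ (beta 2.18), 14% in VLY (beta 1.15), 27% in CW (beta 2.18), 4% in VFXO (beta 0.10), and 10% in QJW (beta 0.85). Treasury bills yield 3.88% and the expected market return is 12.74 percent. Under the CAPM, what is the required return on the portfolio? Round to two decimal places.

β_P = Σ w_i β_i = 0.21×0.75 + 0.24×2.18 + 0.14×1.15 + 0.27×2.18 + 0.04×0.10 + 0.10×0.85 = 1.5193
MRP = 12.74% − 3.88% = 8.86%
E(R_P) = R_f + β_P × MRP = 3.88% + 1.5193 × 8.86% = 17.34%

17.34%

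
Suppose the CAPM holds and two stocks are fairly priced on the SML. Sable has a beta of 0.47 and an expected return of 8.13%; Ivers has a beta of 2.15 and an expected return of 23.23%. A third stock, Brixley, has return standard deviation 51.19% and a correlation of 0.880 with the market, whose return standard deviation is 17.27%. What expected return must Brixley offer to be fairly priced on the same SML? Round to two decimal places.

27.35%

MRP = (23.23% − 8.13%) / (2.15 − 0.47) = 8.9881%
R_f = 8.13% − 0.47 × 8.9881% = 3.9056%
β_Brixley = ρ·σ_i/σ_m = 0.880 × 51.19 / 17.27 = 2.6084
E(R_Brixley) = R_f + β × MRP = 3.9056% + 2.6084 × 8.9881% = 27.35%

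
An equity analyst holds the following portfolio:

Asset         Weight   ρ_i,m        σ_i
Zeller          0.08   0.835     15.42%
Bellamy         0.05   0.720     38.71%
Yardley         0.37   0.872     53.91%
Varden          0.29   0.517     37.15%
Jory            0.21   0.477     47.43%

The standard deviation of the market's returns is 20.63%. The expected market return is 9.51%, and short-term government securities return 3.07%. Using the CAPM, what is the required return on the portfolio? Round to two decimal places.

12.48%

β_Zeller = 0.835 × 15.42% / 20.63% = 0.6241
β_Bellamy = 0.720 × 38.71% / 20.63% = 1.3510
β_Yardley = 0.872 × 53.91% / 20.63% = 2.2787
β_Varden = 0.517 × 37.15% / 20.63% = 0.9310
β_Jory = 0.477 × 47.43% / 20.63% = 1.0967
β_P = Σ w_i β_i = 0.08×0.6241 + 0.05×1.3510 + 0.37×2.2787 + 0.29×0.9310 + 0.21×1.0967 = 1.4609
MRP = 9.51% − 3.07% = 6.44%
E(R_P) = R_f + β_P × MRP = 3.07% + 1.4609 × 6.44% = 12.48%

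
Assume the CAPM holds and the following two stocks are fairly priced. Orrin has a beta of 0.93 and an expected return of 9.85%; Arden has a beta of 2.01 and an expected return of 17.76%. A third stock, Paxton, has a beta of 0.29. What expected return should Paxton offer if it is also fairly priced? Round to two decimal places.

MRP (SML slope) = (17.76% − 9.85%) / (2.01 − 0.93) = 7.91% / 1.08 = 7.3241%
R_f (intercept) = 9.85% − 0.93 × 7.3241% = 3.0386%
E(R_Paxton) = R_f + β × MRP = 3.0386% + 0.29 × 7.3241% = 5.16%

5.16%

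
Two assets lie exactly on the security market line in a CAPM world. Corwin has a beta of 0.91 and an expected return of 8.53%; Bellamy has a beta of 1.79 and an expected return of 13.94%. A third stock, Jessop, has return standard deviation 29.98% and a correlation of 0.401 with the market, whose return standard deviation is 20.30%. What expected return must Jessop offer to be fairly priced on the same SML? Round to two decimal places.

6.58%

MRP = (13.94% − 8.53%) / (1.79 − 0.91) = 6.1477%
R_f = 8.53% − 0.91 × 6.1477% = 2.9356%
β_Jessop = ρ·σ_i/σ_m = 0.401 × 29.98 / 20.30 = 0.5922
E(R_Jessop) = R_f + β × MRP = 2.9356% + 0.5922 × 6.1477% = 6.58%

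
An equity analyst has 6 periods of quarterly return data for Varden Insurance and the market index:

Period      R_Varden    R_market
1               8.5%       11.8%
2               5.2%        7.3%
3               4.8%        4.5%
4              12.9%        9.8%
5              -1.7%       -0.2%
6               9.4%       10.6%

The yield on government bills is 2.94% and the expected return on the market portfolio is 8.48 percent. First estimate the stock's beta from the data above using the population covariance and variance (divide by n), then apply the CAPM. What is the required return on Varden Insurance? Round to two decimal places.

Mean R_i = (8.5 + 5.2 + 4.8 + 12.9 − 1.7 + 9.4) / 6 = 6.5167%
Mean R_m = (11.8 + 7.3 + 4.5 + 9.8 − 0.2 + 10.6) / 6 = 7.3000%
Σ(R_i − R̄_i)(R_m − R̄_m) = 100.8300  ⇒  Cov = 100.8300 / 6 = 16.8050
Σ(R_m − R̄_m)² = 101.4800  ⇒  Var(R_m) = 101.4800 / 6 = 16.9133
β = Cov / Var(R_m) = 16.8050 / 16.9133 = 0.9936
MRP = 8.48% − 2.94% = 5.54%
E(R) = R_f + β × MRP = 2.94% + 0.9936 × 5.54% = 8.44%

8.44%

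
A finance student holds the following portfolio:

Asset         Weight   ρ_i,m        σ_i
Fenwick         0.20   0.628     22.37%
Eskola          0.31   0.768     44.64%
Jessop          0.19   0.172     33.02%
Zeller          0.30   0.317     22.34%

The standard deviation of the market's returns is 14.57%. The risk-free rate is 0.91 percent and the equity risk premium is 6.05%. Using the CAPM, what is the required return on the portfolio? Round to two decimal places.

β_Fenwick = 0.628 × 22.37% / 14.57% = 0.9642
β_Eskola = 0.768 × 44.64% / 14.57% = 2.3530
β_Jessop = 0.172 × 33.02% / 14.57% = 0.3898
β_Zeller = 0.317 × 22.34% / 14.57% = 0.4861
β_P = Σ w_i β_i = 0.20×0.9642 + 0.31×2.3530 + 0.19×0.3898 + 0.30×0.4861 = 1.1422
E(R_P) = R_f + β_P × MRP = 0.91% + 1.1422 × 6.05% = 7.82%

7.82%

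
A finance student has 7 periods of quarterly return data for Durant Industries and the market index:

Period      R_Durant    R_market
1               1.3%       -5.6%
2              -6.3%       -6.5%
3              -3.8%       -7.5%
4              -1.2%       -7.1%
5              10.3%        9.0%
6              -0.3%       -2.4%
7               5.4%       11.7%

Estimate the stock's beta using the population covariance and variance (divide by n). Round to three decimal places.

0.594

Mean R_i = (1.3 − 6.3 − 3.8 − 1.2 + 10.3 − 0.3 + 5.4) / 7 = 0.7714%
Mean R_m = (-5.6 − 6.5 − 7.5 − 7.1 + 9.0 − 2.4 + 11.7) / 7 = -1.2000%
Σ(R_i − R̄_i)(R_m − R̄_m) = 233.7700  ⇒  Cov = 233.7700 / 7 = 33.3957
Σ(R_m − R̄_m)² = 393.8400  ⇒  Var(R_m) = 393.8400 / 7 = 56.2629
β = Cov / Var(R_m) = 33.3957 / 56.2629 = 0.5936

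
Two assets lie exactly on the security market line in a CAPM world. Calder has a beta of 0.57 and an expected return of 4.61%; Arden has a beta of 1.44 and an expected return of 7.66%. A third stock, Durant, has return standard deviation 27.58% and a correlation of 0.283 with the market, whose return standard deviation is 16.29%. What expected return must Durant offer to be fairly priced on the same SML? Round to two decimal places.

4.29%

MRP = (7.66% − 4.61%) / (1.44 − 0.57) = 3.5057%
R_f = 4.61% − 0.57 × 3.5057% = 2.6118%
β_Durant = ρ·σ_i/σ_m = 0.283 × 27.58 / 16.29 = 0.4791
E(R_Durant) = R_f + β × MRP = 2.6118% + 0.4791 × 3.5057% = 4.29%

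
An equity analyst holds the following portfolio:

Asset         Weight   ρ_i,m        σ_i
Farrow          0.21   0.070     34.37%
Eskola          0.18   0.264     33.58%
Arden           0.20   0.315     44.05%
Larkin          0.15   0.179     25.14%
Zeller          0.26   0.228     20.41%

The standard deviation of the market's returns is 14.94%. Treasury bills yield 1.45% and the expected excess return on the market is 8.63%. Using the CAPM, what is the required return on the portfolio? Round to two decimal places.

β_Farrow = 0.070 × 34.37% / 14.94% = 0.1610
β_Eskola = 0.264 × 33.58% / 14.94% = 0.5934
β_Arden = 0.315 × 44.05% / 14.94% = 0.9288
β_Larkin = 0.179 × 25.14% / 14.94% = 0.3012
β_Zeller = 0.228 × 20.41% / 14.94% = 0.3115
β_P = Σ w_i β_i = 0.21×0.1610 + 0.18×0.5934 + 0.20×0.9288 + 0.15×0.3012 + 0.26×0.3115 = 0.4526
E(R_P) = R_f + β_P × MRP = 1.45% + 0.4526 × 8.63% = 5.36%

5.36%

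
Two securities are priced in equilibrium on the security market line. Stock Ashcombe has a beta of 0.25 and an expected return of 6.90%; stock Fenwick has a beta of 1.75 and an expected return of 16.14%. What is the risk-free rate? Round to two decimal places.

5.36%

Both satisfy E(R) = R_f + β·MRP, so the slope of the SML is
MRP = (16.14% − 6.90%) / (1.75 − 0.25) = 9.24% / 1.50 = 6.1600%
R_f = E(R_Ashcombe) − β_Ashcombe·MRP = 6.90% − 0.25 × 6.1600% = 5.3600%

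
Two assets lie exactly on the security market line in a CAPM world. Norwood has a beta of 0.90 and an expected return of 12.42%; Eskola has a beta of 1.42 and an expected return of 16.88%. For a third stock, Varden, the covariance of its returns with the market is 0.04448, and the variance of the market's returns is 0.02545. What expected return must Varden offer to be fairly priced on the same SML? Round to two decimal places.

19.69%

MRP = (16.88% − 12.42%) / (1.42 − 0.90) = 8.5769%
R_f = 12.42% − 0.90 × 8.5769% = 4.7008%
β_Varden = Cov / Var(R_m) = 0.04448 / 0.02545 = 1.7477
E(R_Varden) = R_f + β × MRP = 4.7008% + 1.7477 × 8.5769% = 19.69%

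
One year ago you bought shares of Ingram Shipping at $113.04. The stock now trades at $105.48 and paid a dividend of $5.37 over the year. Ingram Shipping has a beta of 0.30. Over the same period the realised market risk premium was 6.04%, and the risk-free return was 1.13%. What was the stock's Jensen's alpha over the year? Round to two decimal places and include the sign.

-4.88%

Realised HPR = (P1 + D1 − P0) / P0 = (105.48 + 5.37 − 113.04) / 113.04 = -2.19 / 113.04 = -1.9374%
CAPM required = R_f + β·MRP = 1.13% + 0.30 × 6.04% = 2.9420%
α = realised − required = -1.9374% − 2.9420% = -4.88%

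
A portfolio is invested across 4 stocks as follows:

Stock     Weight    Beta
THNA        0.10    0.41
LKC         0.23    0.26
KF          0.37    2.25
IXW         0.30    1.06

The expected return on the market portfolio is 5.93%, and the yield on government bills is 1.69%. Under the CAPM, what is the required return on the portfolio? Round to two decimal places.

7.00%

β_P = Σ w_i β_i = 0.10×0.41 + 0.23×0.26 + 0.37×2.25 + 0.30×1.06 = 1.2513
MRP = 5.93% − 1.69% = 4.24%
E(R_P) = R_f + β_P × MRP = 1.69% + 1.2513 × 4.24% = 7.00%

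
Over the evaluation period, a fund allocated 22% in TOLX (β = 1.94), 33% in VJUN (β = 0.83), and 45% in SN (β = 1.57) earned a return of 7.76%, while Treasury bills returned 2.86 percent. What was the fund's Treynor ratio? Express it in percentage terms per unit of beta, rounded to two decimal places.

3.48%

β_P = 0.22×1.94 + 0.33×0.83 + 0.45×1.57 = 1.4072
Treynor = (R_P − R_f) / β_P = (7.76% − 2.86%) / 1.4072 = 4.90% / 1.4072 = 3.48%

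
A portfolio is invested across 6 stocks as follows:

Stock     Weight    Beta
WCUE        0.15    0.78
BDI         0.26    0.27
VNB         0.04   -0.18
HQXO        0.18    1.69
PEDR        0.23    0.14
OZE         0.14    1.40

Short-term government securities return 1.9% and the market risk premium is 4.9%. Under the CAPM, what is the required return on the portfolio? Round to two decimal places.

β_P = Σ w_i β_i = 0.15×0.78 + 0.26×0.27 + 0.04×-0.18 + 0.18×1.69 + 0.23×0.14 + 0.14×1.40 = 0.7124
E(R_P) = R_f + β_P × MRP = 1.9% + 0.7124 × 4.9% = 5.39%

5.39%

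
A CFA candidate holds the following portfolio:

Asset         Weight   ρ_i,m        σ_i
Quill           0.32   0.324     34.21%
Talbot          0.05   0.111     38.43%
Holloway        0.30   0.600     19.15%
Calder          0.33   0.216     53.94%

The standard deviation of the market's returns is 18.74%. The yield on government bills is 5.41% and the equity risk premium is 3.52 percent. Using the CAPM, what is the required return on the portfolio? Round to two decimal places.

β_Quill = 0.324 × 34.21% / 18.74% = 0.5915
β_Talbot = 0.111 × 38.43% / 18.74% = 0.2276
β_Holloway = 0.600 × 19.15% / 18.74% = 0.6131
β_Calder = 0.216 × 53.94% / 18.74% = 0.6217
β_P = Σ w_i β_i = 0.32×0.5915 + 0.05×0.2276 + 0.30×0.6131 + 0.33×0.6217 = 0.5898
E(R_P) = R_f + β_P × MRP = 5.41% + 0.5898 × 3.52% = 7.49%

7.49%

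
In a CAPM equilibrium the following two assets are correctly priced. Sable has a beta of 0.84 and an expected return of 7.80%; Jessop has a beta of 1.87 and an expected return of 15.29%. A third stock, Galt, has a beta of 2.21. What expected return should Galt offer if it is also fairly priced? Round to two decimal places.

MRP (SML slope) = (15.29% − 7.80%) / (1.87 − 0.84) = 7.49% / 1.03 = 7.2718%
R_f (intercept) = 7.80% − 0.84 × 7.2718% = 1.6917%
E(R_Galt) = R_f + β × MRP = 1.6917% + 2.21 × 7.2718% = 17.76%

17.76%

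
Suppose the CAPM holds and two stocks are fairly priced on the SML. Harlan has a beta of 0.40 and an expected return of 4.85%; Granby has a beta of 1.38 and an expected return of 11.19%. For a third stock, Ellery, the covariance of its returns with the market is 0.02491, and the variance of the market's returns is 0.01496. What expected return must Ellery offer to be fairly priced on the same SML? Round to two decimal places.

MRP = (11.19% − 4.85%) / (1.38 − 0.40) = 6.4694%
R_f = 4.85% − 0.40 × 6.4694% = 2.2622%
β_Ellery = Cov / Var(R_m) = 0.02491 / 0.01496 = 1.6651
E(R_Ellery) = R_f + β × MRP = 2.2622% + 1.6651 × 6.4694% = 13.03%

13.03%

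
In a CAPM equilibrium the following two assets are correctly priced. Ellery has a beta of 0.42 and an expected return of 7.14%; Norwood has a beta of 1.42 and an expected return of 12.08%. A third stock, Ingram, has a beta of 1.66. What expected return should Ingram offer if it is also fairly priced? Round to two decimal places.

13.27%

MRP (SML slope) = (12.08% − 7.14%) / (1.42 − 0.42) = 4.94% / 1.00 = 4.9400%
R_f (intercept) = 7.14% − 0.42 × 4.9400% = 5.0652%
E(R_Ingram) = R_f + β × MRP = 5.0652% + 1.66 × 4.9400% = 13.27%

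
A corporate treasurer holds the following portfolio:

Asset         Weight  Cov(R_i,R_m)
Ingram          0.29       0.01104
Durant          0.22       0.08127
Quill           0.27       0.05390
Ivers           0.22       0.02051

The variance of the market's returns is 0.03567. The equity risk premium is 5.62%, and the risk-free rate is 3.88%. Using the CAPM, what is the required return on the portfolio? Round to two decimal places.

10.21%

β_Ingram = 0.01104 / 0.03567 = 0.3095
β_Durant = 0.08127 / 0.03567 = 2.2784
β_Quill = 0.05390 / 0.03567 = 1.5111
β_Ivers = 0.02051 / 0.03567 = 0.5750
β_P = Σ w_i β_i = 0.29×0.3095 + 0.22×2.2784 + 0.27×1.5111 + 0.22×0.5750 = 1.1255
E(R_P) = R_f + β_P × MRP = 3.88% + 1.1255 × 5.62% = 10.21%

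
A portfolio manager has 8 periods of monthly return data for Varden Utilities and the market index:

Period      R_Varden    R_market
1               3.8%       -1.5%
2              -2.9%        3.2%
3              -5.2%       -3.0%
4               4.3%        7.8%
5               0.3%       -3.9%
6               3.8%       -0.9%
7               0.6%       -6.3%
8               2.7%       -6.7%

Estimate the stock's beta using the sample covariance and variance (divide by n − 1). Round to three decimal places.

0.109

Mean R_i = (3.8 − 2.9 − 5.2 + 4.3 + 0.3 + 3.8 + 0.6 + 2.7) / 8 = 0.9250%
Mean R_m = (-1.5 + 3.2 − 3.0 + 7.8 − 3.9 − 0.9 − 6.3 − 6.7) / 8 = -1.4125%
Σ(R_i − R̄_i)(R_m − R̄_m) = 18.1525  ⇒  Cov = 18.1525 / 7 = 2.5932
Σ(R_m − R̄_m)² = 166.9688  ⇒  Var(R_m) = 166.9688 / 7 = 23.8527
β = Cov / Var(R_m) = 2.5932 / 23.8527 = 0.1087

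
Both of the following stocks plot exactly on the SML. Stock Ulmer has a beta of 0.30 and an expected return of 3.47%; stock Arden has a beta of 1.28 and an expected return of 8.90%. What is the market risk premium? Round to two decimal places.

Both satisfy E(R) = R_f + β·MRP, so the slope of the SML is
MRP = (8.90% − 3.47%) / (1.28 − 0.30) = 5.43% / 0.98 = 5.5408%

5.54%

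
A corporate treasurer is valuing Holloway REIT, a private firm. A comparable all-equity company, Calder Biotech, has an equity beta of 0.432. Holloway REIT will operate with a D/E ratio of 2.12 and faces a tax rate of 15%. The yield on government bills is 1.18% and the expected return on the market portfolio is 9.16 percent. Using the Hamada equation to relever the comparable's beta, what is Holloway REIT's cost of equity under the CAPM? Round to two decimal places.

10.84%

β_L = β_U × [1 + (1 − t)(D/E)] = 0.432 × [1 + (1 − 0.15) × 2.12]
    = 0.432 × [1 + 0.85 × 2.12] = 0.432 × 2.8020 = 1.2105
MRP = 9.16% − 1.18% = 7.98%
E(R) = R_f + β_L × MRP = 1.18% + 1.2105 × 7.98% = 10.84%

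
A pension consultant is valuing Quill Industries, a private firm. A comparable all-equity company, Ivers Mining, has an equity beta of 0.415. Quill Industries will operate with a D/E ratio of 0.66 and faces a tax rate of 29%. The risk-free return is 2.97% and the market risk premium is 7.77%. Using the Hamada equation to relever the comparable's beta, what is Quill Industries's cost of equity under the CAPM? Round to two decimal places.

7.71%

β_L = β_U × [1 + (1 − t)(D/E)] = 0.415 × [1 + (1 − 0.29) × 0.66]
    = 0.415 × [1 + 0.71 × 0.66] = 0.415 × 1.4686 = 0.6095
E(R) = R_f + β_L × MRP = 2.97% + 0.6095 × 7.77% = 7.71%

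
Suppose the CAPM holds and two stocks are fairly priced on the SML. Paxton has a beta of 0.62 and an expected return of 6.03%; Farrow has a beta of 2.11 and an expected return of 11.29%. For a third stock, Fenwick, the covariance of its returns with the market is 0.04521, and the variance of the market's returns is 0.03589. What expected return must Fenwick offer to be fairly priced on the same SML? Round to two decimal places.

MRP = (11.29% − 6.03%) / (2.11 − 0.62) = 3.5302%
R_f = 6.03% − 0.62 × 3.5302% = 3.8413%
β_Fenwick = Cov / Var(R_m) = 0.04521 / 0.03589 = 1.2597
E(R_Fenwick) = R_f + β × MRP = 3.8413% + 1.2597 × 3.5302% = 8.29%

8.29%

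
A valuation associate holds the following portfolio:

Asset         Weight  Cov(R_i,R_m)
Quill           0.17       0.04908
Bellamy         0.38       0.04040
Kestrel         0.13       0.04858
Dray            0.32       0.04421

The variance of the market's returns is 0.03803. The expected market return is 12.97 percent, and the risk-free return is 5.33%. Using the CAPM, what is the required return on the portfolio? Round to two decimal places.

β_Quill = 0.04908 / 0.03803 = 1.2906
β_Bellamy = 0.04040 / 0.03803 = 1.0623
β_Kestrel = 0.04858 / 0.03803 = 1.2774
β_Dray = 0.04421 / 0.03803 = 1.1625
β_P = Σ w_i β_i = 0.17×1.2906 + 0.38×1.0623 + 0.13×1.2774 + 0.32×1.1625 = 1.1611
MRP = 12.97% − 5.33% = 7.64%
E(R_P) = R_f + β_P × MRP = 5.33% + 1.1611 × 7.64% = 14.20%

14.20%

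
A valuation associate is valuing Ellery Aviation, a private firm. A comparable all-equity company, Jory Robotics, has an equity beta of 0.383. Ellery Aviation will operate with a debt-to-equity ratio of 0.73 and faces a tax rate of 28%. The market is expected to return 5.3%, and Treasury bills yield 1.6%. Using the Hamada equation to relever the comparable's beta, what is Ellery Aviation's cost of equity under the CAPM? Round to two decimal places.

3.76%

β_L = β_U × [1 + (1 − t)(D/E)] = 0.383 × [1 + (1 − 0.28) × 0.73]
    = 0.383 × [1 + 0.72 × 0.73] = 0.383 × 1.5256 = 0.5843
MRP = 5.3% − 1.6% = 3.70%
E(R) = R_f + β_L × MRP = 1.6% + 0.5843 × 3.7% = 3.76%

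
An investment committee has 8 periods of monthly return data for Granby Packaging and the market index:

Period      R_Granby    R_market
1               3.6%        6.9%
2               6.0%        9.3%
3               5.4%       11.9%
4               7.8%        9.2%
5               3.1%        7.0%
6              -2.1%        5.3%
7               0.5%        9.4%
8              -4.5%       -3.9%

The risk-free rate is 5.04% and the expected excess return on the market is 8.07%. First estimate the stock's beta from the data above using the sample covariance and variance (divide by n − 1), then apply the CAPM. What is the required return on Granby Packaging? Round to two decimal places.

10.69%

Mean R_i = (3.6 + 6.0 + 5.4 + 7.8 + 3.1 − 2.1 + 0.5 − 4.5) / 8 = 2.4750%
Mean R_m = (6.9 + 9.3 + 11.9 + 9.2 + 7.0 + 5.3 + 9.4 − 3.9) / 8 = 6.8875%
Σ(R_i − R̄_i)(R_m − R̄_m) = 113.1075  ⇒  Cov = 113.1075 / 7 = 16.1582
Σ(R_m − R̄_m)² = 161.5088  ⇒  Var(R_m) = 161.5088 / 7 = 23.0727
β = Cov / Var(R_m) = 16.1582 / 23.0727 = 0.7003
E(R) = R_f + β × MRP = 5.04% + 0.7003 × 8.07% = 10.69%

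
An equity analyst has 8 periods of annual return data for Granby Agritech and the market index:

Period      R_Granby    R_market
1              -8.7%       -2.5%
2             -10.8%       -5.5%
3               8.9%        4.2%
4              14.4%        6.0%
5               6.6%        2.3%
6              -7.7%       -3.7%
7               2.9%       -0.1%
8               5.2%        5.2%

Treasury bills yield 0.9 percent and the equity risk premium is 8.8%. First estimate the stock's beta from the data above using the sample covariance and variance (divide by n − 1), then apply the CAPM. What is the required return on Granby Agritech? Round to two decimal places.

18.75%

Mean R_i = (-8.7 − 10.8 + 8.9 + 14.4 + 6.6 − 7.7 + 2.9 + 5.2) / 8 = 1.3500%
Mean R_m = (-2.5 − 5.5 + 4.2 + 6.0 + 2.3 − 3.7 − 0.1 + 5.2) / 8 = 0.7375%
Σ(R_i − R̄_i)(R_m − R̄_m) = 267.3850  ⇒  Cov = 267.3850 / 7 = 38.1979
Σ(R_m − R̄_m)² = 131.8188  ⇒  Var(R_m) = 131.8188 / 7 = 18.8313
β = Cov / Var(R_m) = 38.1979 / 18.8313 = 2.0284
E(R) = R_f + β × MRP = 0.9% + 2.0284 × 8.8% = 18.75%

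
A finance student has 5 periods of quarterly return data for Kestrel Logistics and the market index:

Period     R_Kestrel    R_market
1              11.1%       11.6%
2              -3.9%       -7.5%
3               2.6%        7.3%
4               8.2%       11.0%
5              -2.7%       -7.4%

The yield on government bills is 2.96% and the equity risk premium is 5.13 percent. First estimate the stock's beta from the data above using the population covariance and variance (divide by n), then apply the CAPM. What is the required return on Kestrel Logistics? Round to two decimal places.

6.26%

Mean R_i = (11.1 − 3.9 + 2.6 + 8.2 − 2.7) / 5 = 3.0600%
Mean R_m = (11.6 − 7.5 + 7.3 + 11.0 − 7.4) / 5 = 3.0000%
Σ(R_i − R̄_i)(R_m − R̄_m) = 241.2700  ⇒  Cov = 241.2700 / 5 = 48.2540
Σ(R_m − R̄_m)² = 374.8600  ⇒  Var(R_m) = 374.8600 / 5 = 74.9720
β = Cov / Var(R_m) = 48.2540 / 74.9720 = 0.6436
E(R) = R_f + β × MRP = 2.96% + 0.6436 × 5.13% = 6.26%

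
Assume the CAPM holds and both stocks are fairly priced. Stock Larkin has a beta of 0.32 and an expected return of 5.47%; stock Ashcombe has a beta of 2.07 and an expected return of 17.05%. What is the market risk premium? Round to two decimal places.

6.62%

Both satisfy E(R) = R_f + β·MRP, so the slope of the SML is
MRP = (17.05% − 5.47%) / (2.07 − 0.32) = 11.58% / 1.75 = 6.6171%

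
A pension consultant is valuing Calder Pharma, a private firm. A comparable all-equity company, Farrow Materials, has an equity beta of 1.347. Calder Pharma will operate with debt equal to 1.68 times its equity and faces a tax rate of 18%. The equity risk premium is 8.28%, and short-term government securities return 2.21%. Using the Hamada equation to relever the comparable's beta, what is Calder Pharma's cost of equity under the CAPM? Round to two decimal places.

28.73%

β_L = β_U × [1 + (1 − t)(D/E)] = 1.347 × [1 + (1 − 0.18) × 1.68]
    = 1.347 × [1 + 0.82 × 1.68] = 1.347 × 2.3776 = 3.2026
E(R) = R_f + β_L × MRP = 2.21% + 3.2026 × 8.28% = 28.73%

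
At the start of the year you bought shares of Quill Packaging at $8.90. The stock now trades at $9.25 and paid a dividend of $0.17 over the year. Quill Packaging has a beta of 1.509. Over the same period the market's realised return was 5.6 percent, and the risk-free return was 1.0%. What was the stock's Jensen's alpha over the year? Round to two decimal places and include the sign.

Realised HPR = (P1 + D1 − P0) / P0 = (9.25 + 0.17 − 8.90) / 8.90 = 0.52 / 8.90 = 5.8427%
MRP = 5.6% − 1.0% = 4.60%
CAPM required = R_f + β·MRP = 1.0% + 1.509 × 4.6% = 7.9414%
α = realised − required = 5.8427% − 7.9414% = -2.10%

-2.10%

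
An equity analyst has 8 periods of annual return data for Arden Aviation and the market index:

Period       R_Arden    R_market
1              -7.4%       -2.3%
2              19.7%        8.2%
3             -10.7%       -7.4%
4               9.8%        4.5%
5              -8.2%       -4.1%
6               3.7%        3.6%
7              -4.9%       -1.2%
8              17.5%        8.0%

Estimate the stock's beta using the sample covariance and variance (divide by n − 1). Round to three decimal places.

2.035

Mean R_i = (-7.4 + 19.7 − 10.7 + 9.8 − 8.2 + 3.7 − 4.9 + 17.5) / 8 = 2.4375%
Mean R_m = (-2.3 + 8.2 − 7.4 + 4.5 − 4.1 + 3.6 − 1.2 + 8.0) / 8 = 1.1625%
Σ(R_i − R̄_i)(R_m − R̄_m) = 471.9913  ⇒  Cov = 471.9913 / 7 = 67.4273
Σ(R_m − R̄_m)² = 231.9388  ⇒  Var(R_m) = 231.9388 / 7 = 33.1341
β = Cov / Var(R_m) = 67.4273 / 33.1341 = 2.0350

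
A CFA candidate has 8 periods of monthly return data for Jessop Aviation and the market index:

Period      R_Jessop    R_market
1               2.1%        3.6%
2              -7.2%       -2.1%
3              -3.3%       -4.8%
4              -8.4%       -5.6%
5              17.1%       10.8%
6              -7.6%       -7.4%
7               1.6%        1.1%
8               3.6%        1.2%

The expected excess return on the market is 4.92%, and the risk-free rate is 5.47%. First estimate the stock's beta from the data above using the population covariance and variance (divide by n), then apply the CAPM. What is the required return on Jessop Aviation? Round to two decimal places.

12.14%

Mean R_i = (2.1 − 7.2 − 3.3 − 8.4 + 17.1 − 7.6 + 1.6 + 3.6) / 8 = -0.2625%
Mean R_m = (3.6 − 2.1 − 4.8 − 5.6 + 10.8 − 7.4 + 1.1 + 1.2) / 8 = -0.4000%
Σ(R_i − R̄_i)(R_m − R̄_m) = 331.7200  ⇒  Cov = 331.7200 / 8 = 41.4650
Σ(R_m − R̄_m)² = 244.5400  ⇒  Var(R_m) = 244.5400 / 8 = 30.5675
β = Cov / Var(R_m) = 41.4650 / 30.5675 = 1.3565
E(R) = R_f + β × MRP = 5.47% + 1.3565 × 4.92% = 12.14%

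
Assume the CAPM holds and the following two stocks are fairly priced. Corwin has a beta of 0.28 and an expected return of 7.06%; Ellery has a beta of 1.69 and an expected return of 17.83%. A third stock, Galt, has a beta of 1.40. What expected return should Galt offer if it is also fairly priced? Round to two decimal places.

15.61%

MRP (SML slope) = (17.83% − 7.06%) / (1.69 − 0.28) = 10.77% / 1.41 = 7.6383%
R_f (intercept) = 7.06% − 0.28 × 7.6383% = 4.9213%
E(R_Galt) = R_f + β × MRP = 4.9213% + 1.40 × 7.6383% = 15.61%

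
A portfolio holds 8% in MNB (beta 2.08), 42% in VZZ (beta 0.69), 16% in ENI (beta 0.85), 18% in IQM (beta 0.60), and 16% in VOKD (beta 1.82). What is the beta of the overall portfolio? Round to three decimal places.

β_P = Σ w_i β_i = 0.08×2.08 + 0.42×0.69 + 0.16×0.85 + 0.18×0.60 + 0.16×1.82 = 0.9914

0.991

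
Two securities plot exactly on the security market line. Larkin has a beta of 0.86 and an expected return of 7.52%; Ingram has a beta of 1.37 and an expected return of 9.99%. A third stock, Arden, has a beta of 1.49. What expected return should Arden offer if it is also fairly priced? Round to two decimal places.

MRP (SML slope) = (9.99% − 7.52%) / (1.37 − 0.86) = 2.47% / 0.51 = 4.8431%
R_f (intercept) = 7.52% − 0.86 × 4.8431% = 3.3549%
E(R_Arden) = R_f + β × MRP = 3.3549% + 1.49 × 4.8431% = 10.57%

10.57%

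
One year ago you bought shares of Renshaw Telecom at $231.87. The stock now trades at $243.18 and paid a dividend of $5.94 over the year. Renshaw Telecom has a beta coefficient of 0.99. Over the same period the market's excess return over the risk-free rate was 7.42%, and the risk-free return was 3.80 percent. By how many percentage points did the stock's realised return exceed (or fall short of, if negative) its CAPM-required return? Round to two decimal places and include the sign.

-3.71%

Realised HPR = (P1 + D1 − P0) / P0 = (243.18 + 5.94 − 231.87) / 231.87 = 17.25 / 231.87 = 7.4395%
CAPM required = R_f + β·MRP = 3.80% + 0.99 × 7.42% = 11.1458%
α = realised − required = 7.4395% − 11.1458% = -3.71%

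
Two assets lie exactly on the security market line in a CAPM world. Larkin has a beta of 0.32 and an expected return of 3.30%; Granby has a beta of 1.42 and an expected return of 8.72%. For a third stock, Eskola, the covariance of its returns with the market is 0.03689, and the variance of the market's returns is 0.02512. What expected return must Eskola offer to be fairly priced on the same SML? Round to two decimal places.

8.96%

MRP = (8.72% − 3.30%) / (1.42 − 0.32) = 4.9273%
R_f = 3.30% − 0.32 × 4.9273% = 1.7233%
β_Eskola = Cov / Var(R_m) = 0.03689 / 0.02512 = 1.4686
E(R_Eskola) = R_f + β × MRP = 1.7233% + 1.4686 × 4.9273% = 8.96%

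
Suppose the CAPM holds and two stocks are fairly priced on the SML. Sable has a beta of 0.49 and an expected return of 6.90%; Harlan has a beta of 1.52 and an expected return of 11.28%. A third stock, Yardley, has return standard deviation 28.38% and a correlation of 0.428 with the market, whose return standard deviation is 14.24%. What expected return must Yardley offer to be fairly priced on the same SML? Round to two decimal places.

8.44%

MRP = (11.28% − 6.90%) / (1.52 − 0.49) = 4.2524%
R_f = 6.90% − 0.49 × 4.2524% = 4.8163%
β_Yardley = ρ·σ_i/σ_m = 0.428 × 28.38 / 14.24 = 0.8530
E(R_Yardley) = R_f + β × MRP = 4.8163% + 0.8530 × 4.2524% = 8.44%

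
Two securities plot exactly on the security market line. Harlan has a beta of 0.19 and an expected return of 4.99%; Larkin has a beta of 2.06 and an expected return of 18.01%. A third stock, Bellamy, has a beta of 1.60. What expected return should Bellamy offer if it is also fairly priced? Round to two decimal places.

MRP (SML slope) = (18.01% − 4.99%) / (2.06 − 0.19) = 13.02% / 1.87 = 6.9626%
R_f (intercept) = 4.99% − 0.19 × 6.9626% = 3.6671%
E(R_Bellamy) = R_f + β × MRP = 3.6671% + 1.60 × 6.9626% = 14.81%

14.81%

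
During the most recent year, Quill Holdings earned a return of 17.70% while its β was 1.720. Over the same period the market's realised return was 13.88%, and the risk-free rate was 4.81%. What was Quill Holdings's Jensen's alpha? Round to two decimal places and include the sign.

-2.71%

Market excess return = 13.88% − 4.81% = 9.07%
CAPM benchmark = R_f + β(R_m − R_f) = 4.81% + 1.720 × 9.07% = 20.41040%
α = actual − benchmark = 17.70% − 20.41040% = -2.71%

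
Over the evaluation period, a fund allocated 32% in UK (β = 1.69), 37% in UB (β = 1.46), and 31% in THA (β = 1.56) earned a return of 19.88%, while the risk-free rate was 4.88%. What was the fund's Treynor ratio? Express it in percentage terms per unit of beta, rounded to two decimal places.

β_P = 0.32×1.69 + 0.37×1.46 + 0.31×1.56 = 1.5646
Treynor = (R_P − R_f) / β_P = (19.88% − 4.88%) / 1.5646 = 15.00% / 1.5646 = 9.59%

9.59%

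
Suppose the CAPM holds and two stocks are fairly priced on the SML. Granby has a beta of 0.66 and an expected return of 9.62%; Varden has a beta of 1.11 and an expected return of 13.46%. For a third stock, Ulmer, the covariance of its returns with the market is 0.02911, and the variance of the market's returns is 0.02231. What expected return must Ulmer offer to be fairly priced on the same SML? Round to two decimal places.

MRP = (13.46% − 9.62%) / (1.11 − 0.66) = 8.5333%
R_f = 9.62% − 0.66 × 8.5333% = 3.9880%
β_Ulmer = Cov / Var(R_m) = 0.02911 / 0.02231 = 1.3048
E(R_Ulmer) = R_f + β × MRP = 3.9880% + 1.3048 × 8.5333% = 15.12%

15.12%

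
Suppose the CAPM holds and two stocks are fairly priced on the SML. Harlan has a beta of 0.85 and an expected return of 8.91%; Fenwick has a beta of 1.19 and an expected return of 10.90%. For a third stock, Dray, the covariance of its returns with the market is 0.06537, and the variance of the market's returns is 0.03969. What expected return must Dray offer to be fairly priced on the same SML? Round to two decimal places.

MRP = (10.90% − 8.91%) / (1.19 − 0.85) = 5.8529%
R_f = 8.91% − 0.85 × 5.8529% = 3.9350%
β_Dray = Cov / Var(R_m) = 0.06537 / 0.03969 = 1.6470
E(R_Dray) = R_f + β × MRP = 3.9350% + 1.6470 × 5.8529% = 13.57%

13.57%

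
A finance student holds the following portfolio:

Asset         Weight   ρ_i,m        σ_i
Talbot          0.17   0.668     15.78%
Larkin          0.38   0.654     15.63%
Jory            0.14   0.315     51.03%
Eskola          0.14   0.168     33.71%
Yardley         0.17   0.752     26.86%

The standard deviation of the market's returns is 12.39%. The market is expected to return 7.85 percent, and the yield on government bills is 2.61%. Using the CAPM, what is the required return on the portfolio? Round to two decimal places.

7.75%

β_Talbot = 0.668 × 15.78% / 12.39% = 0.8508
β_Larkin = 0.654 × 15.63% / 12.39% = 0.8250
β_Jory = 0.315 × 51.03% / 12.39% = 1.2974
β_Eskola = 0.168 × 33.71% / 12.39% = 0.4571
β_Yardley = 0.752 × 26.86% / 12.39% = 1.6302
β_P = Σ w_i β_i = 0.17×0.8508 + 0.38×0.8250 + 0.14×1.2974 + 0.14×0.4571 + 0.17×1.6302 = 0.9809
MRP = 7.85% − 2.61% = 5.24%
E(R_P) = R_f + β_P × MRP = 2.61% + 0.9809 × 5.24% = 7.75%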